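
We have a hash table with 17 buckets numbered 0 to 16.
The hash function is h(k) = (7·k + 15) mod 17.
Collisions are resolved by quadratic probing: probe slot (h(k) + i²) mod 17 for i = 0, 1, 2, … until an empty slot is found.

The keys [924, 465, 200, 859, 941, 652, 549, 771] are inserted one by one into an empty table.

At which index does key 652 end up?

5

Insert 924: h=6, slot 6 empty -> index 6.
Insert 465: h=6, slot 6 occupied -> index 7.
Insert 200: h=4, slot 4 empty -> index 4.
Insert 859: h=10, slot 10 empty -> index 10.
Insert 941: h=6, slots 6,7,10 occupied -> index 15.
Insert 652: h=6, slots 6,7,10,15 occupied -> index 5.
Insert 549: h=16, slot 16 empty -> index 16.
Insert 771: h=6, slots 6,7,10,15,5 occupied -> index 14.
Table: [., ., ., ., 200, 652, 924, 465, ., ., 859, ., ., ., 771, 941, 549]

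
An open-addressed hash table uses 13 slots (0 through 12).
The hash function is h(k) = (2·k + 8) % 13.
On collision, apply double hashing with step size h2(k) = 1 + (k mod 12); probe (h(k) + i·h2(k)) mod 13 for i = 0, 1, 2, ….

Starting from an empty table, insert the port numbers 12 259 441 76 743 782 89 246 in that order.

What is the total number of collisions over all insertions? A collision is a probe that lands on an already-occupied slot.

12 hashes to 6; slot 6 is free → place at 6.
259 hashes to 6, h2=8; 6 taken → place at 1.
441 hashes to 6, h2=10; 6 taken → place at 3.
76 hashes to 4; slot 4 is free → place at 4.
743 hashes to 12; slot 12 is free → place at 12.
782 hashes to 12, h2=3; 12 taken → place at 2.
89 hashes to 4, h2=6; 4 taken → place at 10.
246 hashes to 6, h2=7; 6 taken → place at 0.
Table: [246, 259, 782, 441, 76, —, 12, —, —, —, 89, —, 743]

5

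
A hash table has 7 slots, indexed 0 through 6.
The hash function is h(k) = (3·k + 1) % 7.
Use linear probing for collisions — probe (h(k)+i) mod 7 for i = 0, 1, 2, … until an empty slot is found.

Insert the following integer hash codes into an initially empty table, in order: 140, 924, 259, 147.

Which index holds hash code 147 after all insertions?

140 hashes to 1; slot 1 is free => place at 1.
924 hashes to 1; 1 taken => place at 2.
259 hashes to 1; 1,2 taken => place at 3.
147 hashes to 1; 1,2,3 taken => place at 4.
Table: [∅, 140, 924, 259, 147, ∅, ∅]

4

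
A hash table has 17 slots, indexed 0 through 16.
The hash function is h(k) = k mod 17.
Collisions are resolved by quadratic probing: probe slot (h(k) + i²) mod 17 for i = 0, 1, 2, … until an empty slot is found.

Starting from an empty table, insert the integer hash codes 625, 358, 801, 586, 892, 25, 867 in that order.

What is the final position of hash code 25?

12

Insert 625: h=13, slot 13 empty => index 13.
Insert 358: h=1, slot 1 empty => index 1.
Insert 801: h=2, slot 2 empty => index 2.
Insert 586: h=8, slot 8 empty => index 8.
Insert 892: h=8, slot 8 occupied => index 9.
Insert 25: h=8, slots 8,9 occupied => index 12.
Insert 867: h=0, slot 0 empty => index 0.
Table: [867, 358, 801, -, -, -, -, -, 586, 892, -, -, 25, 625, -, -, -]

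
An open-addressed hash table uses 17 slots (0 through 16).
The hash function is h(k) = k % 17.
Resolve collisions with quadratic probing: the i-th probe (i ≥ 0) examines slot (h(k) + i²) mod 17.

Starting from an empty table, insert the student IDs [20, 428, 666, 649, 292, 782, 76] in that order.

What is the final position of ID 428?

Insert 20: h=3, slot 3 empty → index 3.
Insert 428: h=3, slot 3 occupied → index 4.
Insert 666: h=3, slots 3,4 occupied → index 7.
Insert 649: h=3, slots 3,4,7 occupied → index 12.
Insert 292: h=3, slots 3,4,7,12 occupied → index 2.
Insert 782: h=0, slot 0 empty → index 0.
Insert 76: h=8, slot 8 empty → index 8.
Table: [782, —, 292, 20, 428, —, —, 666, 76, —, —, —, 649, —, —, —, —]

4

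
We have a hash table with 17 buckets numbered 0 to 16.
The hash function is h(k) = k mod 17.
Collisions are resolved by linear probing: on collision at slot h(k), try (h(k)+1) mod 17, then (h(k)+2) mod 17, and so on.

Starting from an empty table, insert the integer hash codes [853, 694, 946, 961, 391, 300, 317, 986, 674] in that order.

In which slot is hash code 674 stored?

15

853: h=3 => slot 3
694: h=14 => slot 14
946: h=11 => slot 11
961: h=9 => slot 9
391: h=0 => slot 0
300: h=11, probe 11,12 => slot 12
317: h=11, probe 11,12,13 => slot 13
986: h=0, probe 0,1 => slot 1
674: h=11, probe 11,12,13,14,15 => slot 15
Table: [391, 986, —, 853, —, —, —, —, —, 961, —, 946, 300, 317, 694, 674, —]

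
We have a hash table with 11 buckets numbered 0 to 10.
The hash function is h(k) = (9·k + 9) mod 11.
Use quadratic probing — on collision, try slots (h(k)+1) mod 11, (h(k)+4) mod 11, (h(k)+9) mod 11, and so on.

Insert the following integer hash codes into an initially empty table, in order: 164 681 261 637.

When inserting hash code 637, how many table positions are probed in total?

164: h=0 => slot 0
681: h=0, probe 0,1 => slot 1
261: h=4 => slot 4
637: h=0, probe 0,1,4,9 => slot 9
Table: [164, 681, ∅, ∅, 261, ∅, ∅, ∅, ∅, 637, ∅]

4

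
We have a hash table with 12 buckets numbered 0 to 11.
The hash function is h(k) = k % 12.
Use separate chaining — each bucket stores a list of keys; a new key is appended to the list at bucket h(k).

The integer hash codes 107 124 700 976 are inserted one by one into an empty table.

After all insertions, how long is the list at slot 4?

3

Insert 107: h=11, bucket 11 empty -> new chain.
Insert 124: h=4, bucket 4 empty -> new chain.
Insert 700: h=4, bucket 4 nonempty -> append to chain.
Insert 976: h=4, bucket 4 nonempty -> append to chain.
Final buckets:
0: _
1: _
2: _
3: _
4: 124 -> 700 -> 976
5: _
6: _
7: _
8: _
9: _
10: _
11: 107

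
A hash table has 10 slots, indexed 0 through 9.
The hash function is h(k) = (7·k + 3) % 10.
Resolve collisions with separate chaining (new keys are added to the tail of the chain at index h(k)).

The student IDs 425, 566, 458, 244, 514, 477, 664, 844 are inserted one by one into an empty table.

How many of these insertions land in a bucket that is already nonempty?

3

Insert 425: h=8, bucket 8 empty → new chain.
Insert 566: h=5, bucket 5 empty → new chain.
Insert 458: h=9, bucket 9 empty → new chain.
Insert 244: h=1, bucket 1 empty → new chain.
Insert 514: h=1, bucket 1 nonempty → append to chain.
Insert 477: h=2, bucket 2 empty → new chain.
Insert 664: h=1, bucket 1 nonempty → append to chain.
Insert 844: h=1, bucket 1 nonempty → append to chain.
Final buckets:
0: ∅
1: 244 -> 514 -> 664 -> 844
2: 477
3: ∅
4: ∅
5: 566
6: ∅
7: ∅
8: 425
9: 458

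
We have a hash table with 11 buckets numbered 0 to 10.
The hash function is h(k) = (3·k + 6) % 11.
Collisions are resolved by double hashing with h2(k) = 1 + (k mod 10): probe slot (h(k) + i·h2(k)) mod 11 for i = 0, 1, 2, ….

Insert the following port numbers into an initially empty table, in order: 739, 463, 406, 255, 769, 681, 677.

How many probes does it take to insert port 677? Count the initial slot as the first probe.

2

739 hashes to 1; slot 1 is free -> place at 1.
463 hashes to 9; slot 9 is free -> place at 9.
406 hashes to 3; slot 3 is free -> place at 3.
255 hashes to 1, h2=6; 1 taken -> place at 7.
769 hashes to 3, h2=10; 3 taken -> place at 2.
681 hashes to 3, h2=2; 3 taken -> place at 5.
677 hashes to 2, h2=8; 2 taken -> place at 10.
Table: [-, 739, 769, 406, -, 681, -, 255, -, 463, 677]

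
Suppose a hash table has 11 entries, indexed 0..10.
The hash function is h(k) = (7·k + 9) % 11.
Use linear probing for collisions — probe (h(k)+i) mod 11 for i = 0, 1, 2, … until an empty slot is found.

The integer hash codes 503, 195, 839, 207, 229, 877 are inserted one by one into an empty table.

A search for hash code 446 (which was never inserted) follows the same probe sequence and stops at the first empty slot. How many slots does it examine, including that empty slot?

3

503 hashes to 10; slot 10 is free → place at 10.
195 hashes to 10; 10 taken → place at 0.
839 hashes to 8; slot 8 is free → place at 8.
207 hashes to 6; slot 6 is free → place at 6.
229 hashes to 6; 6 taken → place at 7.
877 hashes to 10; 10,0 taken → place at 1.
Table: [195, 877, _, _, _, _, 207, 229, 839, _, 503]
Lookup 446: h=7, probe 7,8,9 → slot 9 empty, not found.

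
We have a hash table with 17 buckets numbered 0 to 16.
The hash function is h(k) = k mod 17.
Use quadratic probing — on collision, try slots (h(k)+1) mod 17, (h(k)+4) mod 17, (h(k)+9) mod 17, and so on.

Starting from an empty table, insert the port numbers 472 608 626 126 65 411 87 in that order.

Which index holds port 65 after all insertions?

1

472: h=13 → slot 13
608: h=13, probe 13,14 → slot 14
626: h=14, probe 14,15 → slot 15
126: h=7 → slot 7
65: h=14, probe 14,15,1 → slot 1
411: h=3 → slot 3
87: h=2 → slot 2
Table: [-, 65, 87, 411, -, -, -, 126, -, -, -, -, -, 472, 608, 626, -]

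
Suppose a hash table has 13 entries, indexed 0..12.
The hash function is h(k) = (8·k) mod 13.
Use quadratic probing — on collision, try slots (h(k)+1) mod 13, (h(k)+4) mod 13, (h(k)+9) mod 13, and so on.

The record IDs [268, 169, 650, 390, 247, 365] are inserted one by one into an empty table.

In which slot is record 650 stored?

1

268 hashes to 12; slot 12 is free → place at 12.
169 hashes to 0; slot 0 is free → place at 0.
650 hashes to 0; 0 taken → place at 1.
390 hashes to 0; 0,1 taken → place at 4.
247 hashes to 0; 0,1,4 taken → place at 9.
365 hashes to 8; slot 8 is free → place at 8.
Table: [169, 650, -, -, 390, -, -, -, 365, 247, -, -, 268]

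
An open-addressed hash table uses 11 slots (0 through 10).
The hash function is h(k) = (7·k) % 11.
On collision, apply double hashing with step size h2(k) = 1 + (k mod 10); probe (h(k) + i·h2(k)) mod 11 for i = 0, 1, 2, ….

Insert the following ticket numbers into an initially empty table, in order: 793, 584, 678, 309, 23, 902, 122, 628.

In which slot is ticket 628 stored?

8

793 hashes to 7; slot 7 is free → place at 7.
584 hashes to 7, h2=5; 7 taken → place at 1.
678 hashes to 5; slot 5 is free → place at 5.
309 hashes to 7, h2=10; 7 taken → place at 6.
23 hashes to 7, h2=4; 7 taken → place at 0.
902 hashes to 0, h2=3; 0 taken → place at 3.
122 hashes to 7, h2=3; 7 taken → place at 10.
628 hashes to 7, h2=9; 7,5,3,1,10 taken → place at 8.
Table: [23, 584, -, 902, -, 678, 309, 793, 628, -, 122]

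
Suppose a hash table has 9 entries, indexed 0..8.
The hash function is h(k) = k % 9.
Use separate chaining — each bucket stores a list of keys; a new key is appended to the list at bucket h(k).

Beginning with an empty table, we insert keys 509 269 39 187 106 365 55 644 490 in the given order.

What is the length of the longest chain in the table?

3

509 -> bucket 5
269 -> bucket 8
39 -> bucket 3
187 -> bucket 7
106 -> bucket 7 (collision)
365 -> bucket 5 (collision)
55 -> bucket 1
644 -> bucket 5 (collision)
490 -> bucket 4
Final buckets:
0: —
1: 55
2: —
3: 39
4: 490
5: 509 -> 365 -> 644
6: —
7: 187 -> 106
8: 269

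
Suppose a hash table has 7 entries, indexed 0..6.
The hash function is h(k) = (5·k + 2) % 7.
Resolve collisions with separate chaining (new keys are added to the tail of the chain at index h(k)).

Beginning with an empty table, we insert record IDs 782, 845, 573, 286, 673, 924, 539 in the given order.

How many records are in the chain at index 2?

Insert 782: h=6, bucket 6 empty → new chain.
Insert 845: h=6, bucket 6 nonempty → append to chain.
Insert 573: h=4, bucket 4 empty → new chain.
Insert 286: h=4, bucket 4 nonempty → append to chain.
Insert 673: h=0, bucket 0 empty → new chain.
Insert 924: h=2, bucket 2 empty → new chain.
Insert 539: h=2, bucket 2 nonempty → append to chain.
Final buckets:
0: 673
1: _
2: 924 -> 539
3: _
4: 573 -> 286
5: _
6: 782 -> 845

2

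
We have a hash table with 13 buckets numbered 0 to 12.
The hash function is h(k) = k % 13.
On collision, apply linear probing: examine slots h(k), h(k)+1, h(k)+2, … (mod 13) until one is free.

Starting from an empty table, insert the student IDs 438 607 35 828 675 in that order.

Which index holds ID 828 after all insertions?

438: h=9 -> slot 9
607: h=9, probe 9,10 -> slot 10
35: h=9, probe 9,10,11 -> slot 11
828: h=9, probe 9,10,11,12 -> slot 12
675: h=12, probe 12,0 -> slot 0
Table: [675, _, _, _, _, _, _, _, _, 438, 607, 35, 828]

12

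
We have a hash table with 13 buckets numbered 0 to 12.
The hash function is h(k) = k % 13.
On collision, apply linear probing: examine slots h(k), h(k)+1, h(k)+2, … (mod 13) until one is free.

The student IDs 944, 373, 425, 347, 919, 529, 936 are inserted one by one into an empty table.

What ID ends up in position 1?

944: h=8 → slot 8
373: h=9 → slot 9
425: h=9, probe 9,10 → slot 10
347: h=9, probe 9,10,11 → slot 11
919: h=9, probe 9,10,11,12 → slot 12
529: h=9, probe 9,10,11,12,0 → slot 0
936: h=0, probe 0,1 → slot 1
Table: [529, 936, -, -, -, -, -, -, 944, 373, 425, 347, 919]

936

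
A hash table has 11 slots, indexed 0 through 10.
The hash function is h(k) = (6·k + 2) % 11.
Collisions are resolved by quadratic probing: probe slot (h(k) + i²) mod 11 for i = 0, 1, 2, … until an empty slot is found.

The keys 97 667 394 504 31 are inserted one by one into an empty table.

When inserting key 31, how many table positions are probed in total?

4

97 hashes to 1; slot 1 is free -> place at 1.
667 hashes to 0; slot 0 is free -> place at 0.
394 hashes to 1; 1 taken -> place at 2.
504 hashes to 1; 1,2 taken -> place at 5.
31 hashes to 1; 1,2,5 taken -> place at 10.
Table: [667, 97, 394, -, -, 504, -, -, -, -, 31]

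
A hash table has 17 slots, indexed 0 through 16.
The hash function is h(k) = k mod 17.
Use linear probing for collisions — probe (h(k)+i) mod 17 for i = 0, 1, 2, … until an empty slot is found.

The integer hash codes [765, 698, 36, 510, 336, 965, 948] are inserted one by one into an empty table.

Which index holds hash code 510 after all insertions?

765: h=0 => slot 0
698: h=1 => slot 1
36: h=2 => slot 2
510: h=0, probe 0,1,2,3 => slot 3
336: h=13 => slot 13
965: h=13, probe 13,14 => slot 14
948: h=13, probe 13,14,15 => slot 15
Table: [765, 698, 36, 510, _, _, _, _, _, _, _, _, _, 336, 965, 948, _]

3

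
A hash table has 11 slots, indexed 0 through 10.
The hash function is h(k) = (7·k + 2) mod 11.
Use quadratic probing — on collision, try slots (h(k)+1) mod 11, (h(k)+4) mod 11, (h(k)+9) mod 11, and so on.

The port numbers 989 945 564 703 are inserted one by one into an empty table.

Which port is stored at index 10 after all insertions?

703

989: h=6 -> slot 6
945: h=6, probe 6,7 -> slot 7
564: h=1 -> slot 1
703: h=6, probe 6,7,10 -> slot 10
Table: [—, 564, —, —, —, —, 989, 945, —, —, 703]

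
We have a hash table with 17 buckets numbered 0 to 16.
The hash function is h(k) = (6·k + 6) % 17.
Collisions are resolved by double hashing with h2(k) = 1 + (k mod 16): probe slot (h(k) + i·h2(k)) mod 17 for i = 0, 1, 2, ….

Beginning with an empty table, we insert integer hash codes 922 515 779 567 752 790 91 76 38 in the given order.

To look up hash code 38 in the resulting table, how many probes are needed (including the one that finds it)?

3

922 hashes to 13; slot 13 is free -> place at 13.
515 hashes to 2; slot 2 is free -> place at 2.
779 hashes to 5; slot 5 is free -> place at 5.
567 hashes to 8; slot 8 is free -> place at 8.
752 hashes to 13, h2=1; 13 taken -> place at 14.
790 hashes to 3; slot 3 is free -> place at 3.
91 hashes to 8, h2=12; 8,3 taken -> place at 15.
76 hashes to 3, h2=13; 3 taken -> place at 16.
38 hashes to 13, h2=7; 13,3 taken -> place at 10.
Table: [., ., 515, 790, ., 779, ., ., 567, ., 38, ., ., 922, 752, 91, 76]
Lookup 38: h=13, h2=7, probe 13,3,10 → found at 10.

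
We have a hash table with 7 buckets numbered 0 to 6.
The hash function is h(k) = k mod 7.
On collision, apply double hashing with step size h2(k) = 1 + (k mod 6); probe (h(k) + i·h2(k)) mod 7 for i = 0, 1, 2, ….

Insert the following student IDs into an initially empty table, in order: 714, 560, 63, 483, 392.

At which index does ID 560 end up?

714: h=0 => slot 0
560: h=0, h2=3, probe 0,3 => slot 3
63: h=0, h2=4, probe 0,4 => slot 4
483: h=0, h2=4, probe 0,4,1 => slot 1
392: h=0, h2=3, probe 0,3,6 => slot 6
Table: [714, 483, —, 560, 63, —, 392]

3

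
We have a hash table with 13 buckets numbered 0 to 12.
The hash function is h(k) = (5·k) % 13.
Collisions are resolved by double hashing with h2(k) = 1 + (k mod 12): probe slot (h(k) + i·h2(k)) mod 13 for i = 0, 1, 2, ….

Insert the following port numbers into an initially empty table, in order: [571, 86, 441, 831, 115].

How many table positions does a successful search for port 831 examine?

2

571 hashes to 8; slot 8 is free → place at 8.
86 hashes to 1; slot 1 is free → place at 1.
441 hashes to 8, h2=10; 8 taken → place at 5.
831 hashes to 8, h2=4; 8 taken → place at 12.
115 hashes to 3; slot 3 is free → place at 3.
Table: [-, 86, -, 115, -, 441, -, -, 571, -, -, -, 831]
Lookup 831: h=8, h2=4, probe 8,12 → found at 12.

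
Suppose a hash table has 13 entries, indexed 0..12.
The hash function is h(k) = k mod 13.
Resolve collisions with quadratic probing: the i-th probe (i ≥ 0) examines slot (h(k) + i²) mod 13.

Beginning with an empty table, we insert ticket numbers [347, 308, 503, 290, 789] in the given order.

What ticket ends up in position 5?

789

Insert 347: h=9, slot 9 empty => index 9.
Insert 308: h=9, slot 9 occupied => index 10.
Insert 503: h=9, slots 9,10 occupied => index 0.
Insert 290: h=4, slot 4 empty => index 4.
Insert 789: h=9, slots 9,10,0 occupied => index 5.
Table: [503, -, -, -, 290, 789, -, -, -, 347, 308, -, -]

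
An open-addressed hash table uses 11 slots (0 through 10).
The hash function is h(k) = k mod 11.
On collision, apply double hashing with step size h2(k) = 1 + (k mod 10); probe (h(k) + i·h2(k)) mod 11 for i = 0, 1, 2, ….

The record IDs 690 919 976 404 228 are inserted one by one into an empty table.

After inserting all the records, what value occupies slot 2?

690: h=8 -> slot 8
919: h=6 -> slot 6
976: h=8, h2=7, probe 8,4 -> slot 4
404: h=8, h2=5, probe 8,2 -> slot 2
228: h=8, h2=9, probe 8,6,4,2,0 -> slot 0
Table: [228, —, 404, —, 976, —, 919, —, 690, —, —]

404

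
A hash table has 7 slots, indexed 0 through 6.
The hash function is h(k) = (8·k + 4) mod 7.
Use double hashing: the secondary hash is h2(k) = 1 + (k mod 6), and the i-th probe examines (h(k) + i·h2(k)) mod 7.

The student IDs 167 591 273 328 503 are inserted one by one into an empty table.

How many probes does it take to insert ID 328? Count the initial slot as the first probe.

2

167: h=3 -> slot 3
591: h=0 -> slot 0
273: h=4 -> slot 4
328: h=3, h2=5, probe 3,1 -> slot 1
503: h=3, h2=6, probe 3,2 -> slot 2
Table: [591, 328, 503, 167, 273, -, -]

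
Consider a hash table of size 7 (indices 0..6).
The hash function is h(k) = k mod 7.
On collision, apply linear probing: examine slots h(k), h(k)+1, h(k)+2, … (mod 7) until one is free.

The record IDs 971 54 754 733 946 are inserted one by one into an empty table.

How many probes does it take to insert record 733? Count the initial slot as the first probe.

4

971: h=5 -> slot 5
54: h=5, probe 5,6 -> slot 6
754: h=5, probe 5,6,0 -> slot 0
733: h=5, probe 5,6,0,1 -> slot 1
946: h=1, probe 1,2 -> slot 2
Table: [754, 733, 946, —, —, 971, 54]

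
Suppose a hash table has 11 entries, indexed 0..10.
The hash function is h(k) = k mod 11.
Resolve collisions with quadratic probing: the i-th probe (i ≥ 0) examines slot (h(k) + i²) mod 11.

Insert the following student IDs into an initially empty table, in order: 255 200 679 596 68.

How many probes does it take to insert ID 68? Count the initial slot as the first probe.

255 hashes to 2; slot 2 is free → place at 2.
200 hashes to 2; 2 taken → place at 3.
679 hashes to 8; slot 8 is free → place at 8.
596 hashes to 2; 2,3 taken → place at 6.
68 hashes to 2; 2,3,6 taken → place at 0.
Table: [68, ., 255, 200, ., ., 596, ., 679, ., .]

4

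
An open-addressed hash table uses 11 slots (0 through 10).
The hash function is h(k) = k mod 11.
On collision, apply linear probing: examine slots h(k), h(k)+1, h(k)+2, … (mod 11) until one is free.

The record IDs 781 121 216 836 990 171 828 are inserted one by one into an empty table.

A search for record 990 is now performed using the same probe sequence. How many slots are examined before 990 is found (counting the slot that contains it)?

781: h=0 → slot 0
121: h=0, probe 0,1 → slot 1
216: h=7 → slot 7
836: h=0, probe 0,1,2 → slot 2
990: h=0, probe 0,1,2,3 → slot 3
171: h=6 → slot 6
828: h=3, probe 3,4 → slot 4
Table: [781, 121, 836, 990, 828, ∅, 171, 216, ∅, ∅, ∅]
Lookup 990: h=0, probe 0,1,2,3 → found at 3.

4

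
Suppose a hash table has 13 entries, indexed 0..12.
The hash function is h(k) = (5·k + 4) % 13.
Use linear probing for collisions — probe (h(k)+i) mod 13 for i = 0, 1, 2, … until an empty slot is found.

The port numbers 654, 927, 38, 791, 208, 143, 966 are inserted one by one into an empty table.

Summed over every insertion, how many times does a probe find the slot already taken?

654 hashes to 11; slot 11 is free -> place at 11.
927 hashes to 11; 11 taken -> place at 12.
38 hashes to 12; 12 taken -> place at 0.
791 hashes to 7; slot 7 is free -> place at 7.
208 hashes to 4; slot 4 is free -> place at 4.
143 hashes to 4; 4 taken -> place at 5.
966 hashes to 11; 11,12,0 taken -> place at 1.
Table: [38, 966, -, -, 208, 143, -, 791, -, -, -, 654, 927]

6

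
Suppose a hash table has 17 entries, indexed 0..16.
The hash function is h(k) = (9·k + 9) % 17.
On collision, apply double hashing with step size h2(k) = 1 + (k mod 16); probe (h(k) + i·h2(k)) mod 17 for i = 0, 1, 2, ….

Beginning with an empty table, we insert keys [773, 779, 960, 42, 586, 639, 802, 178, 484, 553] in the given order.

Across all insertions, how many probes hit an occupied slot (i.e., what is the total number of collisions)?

12

773 hashes to 13; slot 13 is free => place at 13.
779 hashes to 16; slot 16 is free => place at 16.
960 hashes to 13, h2=1; 13 taken => place at 14.
42 hashes to 13, h2=11; 13 taken => place at 7.
586 hashes to 13, h2=11; 13,7 taken => place at 1.
639 hashes to 14, h2=16; 14,13 taken => place at 12.
802 hashes to 2; slot 2 is free => place at 2.
178 hashes to 13, h2=3; 13,16,2 taken => place at 5.
484 hashes to 13, h2=5; 13,1 taken => place at 6.
553 hashes to 5, h2=10; 5 taken => place at 15.
Table: [., 586, 802, ., ., 178, 484, 42, ., ., ., ., 639, 773, 960, 553, 779]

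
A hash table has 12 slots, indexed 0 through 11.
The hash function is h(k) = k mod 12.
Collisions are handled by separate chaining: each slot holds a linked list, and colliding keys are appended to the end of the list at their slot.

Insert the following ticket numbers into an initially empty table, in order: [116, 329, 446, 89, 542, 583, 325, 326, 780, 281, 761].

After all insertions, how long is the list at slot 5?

Insert 116: h=8, bucket 8 empty → new chain.
Insert 329: h=5, bucket 5 empty → new chain.
Insert 446: h=2, bucket 2 empty → new chain.
Insert 89: h=5, bucket 5 nonempty → append to chain.
Insert 542: h=2, bucket 2 nonempty → append to chain.
Insert 583: h=7, bucket 7 empty → new chain.
Insert 325: h=1, bucket 1 empty → new chain.
Insert 326: h=2, bucket 2 nonempty → append to chain.
Insert 780: h=0, bucket 0 empty → new chain.
Insert 281: h=5, bucket 5 nonempty → append to chain.
Insert 761: h=5, bucket 5 nonempty → append to chain.
Final buckets:
0: 780
1: 325
2: 446 -> 542 -> 326
3: .
4: .
5: 329 -> 89 -> 281 -> 761
6: .
7: 583
8: 116
9: .
10: .
11: .

4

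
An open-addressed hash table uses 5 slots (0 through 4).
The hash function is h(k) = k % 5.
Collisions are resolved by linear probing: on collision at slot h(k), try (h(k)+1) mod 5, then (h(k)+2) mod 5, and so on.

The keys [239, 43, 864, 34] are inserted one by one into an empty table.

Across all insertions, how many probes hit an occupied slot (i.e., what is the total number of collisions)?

3

Insert 239: h=4, slot 4 empty → index 4.
Insert 43: h=3, slot 3 empty → index 3.
Insert 864: h=4, slot 4 occupied → index 0.
Insert 34: h=4, slots 4,0 occupied → index 1.
Table: [864, 34, ., 43, 239]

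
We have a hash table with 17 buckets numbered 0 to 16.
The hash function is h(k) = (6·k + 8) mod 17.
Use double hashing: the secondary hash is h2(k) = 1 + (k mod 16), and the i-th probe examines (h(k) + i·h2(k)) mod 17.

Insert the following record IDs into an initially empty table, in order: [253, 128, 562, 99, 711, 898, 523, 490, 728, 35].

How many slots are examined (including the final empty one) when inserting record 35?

3

Insert 253: h=13, slot 13 empty → index 13.
Insert 128: h=11, slot 11 empty → index 11.
Insert 562: h=14, slot 14 empty → index 14.
Insert 99: h=7, slot 7 empty → index 7.
Insert 711: h=7, h2=8, slot 7 occupied → index 15.
Insert 898: h=7, h2=3, slot 7 occupied → index 10.
Insert 523: h=1, slot 1 empty → index 1.
Insert 490: h=7, h2=11, slots 7,1 occupied → index 12.
Insert 728: h=7, h2=9, slot 7 occupied → index 16.
Insert 35: h=14, h2=4, slots 14,1 occupied → index 5.
Table: [_, 523, _, _, _, 35, _, 99, _, _, 898, 128, 490, 253, 562, 711, 728]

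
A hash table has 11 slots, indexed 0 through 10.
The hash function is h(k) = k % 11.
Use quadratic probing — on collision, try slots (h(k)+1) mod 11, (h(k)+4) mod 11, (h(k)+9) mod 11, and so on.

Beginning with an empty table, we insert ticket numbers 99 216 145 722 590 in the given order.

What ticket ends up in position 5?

590

99: h=0 -> slot 0
216: h=7 -> slot 7
145: h=2 -> slot 2
722: h=7, probe 7,8 -> slot 8
590: h=7, probe 7,8,0,5 -> slot 5
Table: [99, ., 145, ., ., 590, ., 216, 722, ., .]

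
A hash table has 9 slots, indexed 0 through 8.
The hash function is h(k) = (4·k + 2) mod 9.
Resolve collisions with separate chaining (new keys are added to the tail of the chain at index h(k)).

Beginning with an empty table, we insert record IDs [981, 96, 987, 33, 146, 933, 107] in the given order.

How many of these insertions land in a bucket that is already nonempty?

3

981 → bucket 2
96 → bucket 8
987 → bucket 8 (collision)
33 → bucket 8 (collision)
146 → bucket 1
933 → bucket 8 (collision)
107 → bucket 7
Final buckets:
0: -
1: 146
2: 981
3: -
4: -
5: -
6: -
7: 107
8: 96 -> 987 -> 33 -> 933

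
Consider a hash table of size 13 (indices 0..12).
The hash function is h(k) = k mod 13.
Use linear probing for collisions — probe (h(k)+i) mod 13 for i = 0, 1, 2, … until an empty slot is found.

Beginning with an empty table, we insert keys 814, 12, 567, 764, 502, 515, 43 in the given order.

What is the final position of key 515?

0

Insert 814: h=8, slot 8 empty => index 8.
Insert 12: h=12, slot 12 empty => index 12.
Insert 567: h=8, slot 8 occupied => index 9.
Insert 764: h=10, slot 10 empty => index 10.
Insert 502: h=8, slots 8,9,10 occupied => index 11.
Insert 515: h=8, slots 8,9,10,11,12 occupied => index 0.
Insert 43: h=4, slot 4 empty => index 4.
Table: [515, -, -, -, 43, -, -, -, 814, 567, 764, 502, 12]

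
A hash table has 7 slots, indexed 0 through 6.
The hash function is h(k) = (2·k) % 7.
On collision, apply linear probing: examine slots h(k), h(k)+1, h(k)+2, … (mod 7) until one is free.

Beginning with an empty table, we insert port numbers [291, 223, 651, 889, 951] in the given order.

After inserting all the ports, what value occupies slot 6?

291: h=1 → slot 1
223: h=5 → slot 5
651: h=0 → slot 0
889: h=0, probe 0,1,2 → slot 2
951: h=5, probe 5,6 → slot 6
Table: [651, 291, 889, _, _, 223, 951]

951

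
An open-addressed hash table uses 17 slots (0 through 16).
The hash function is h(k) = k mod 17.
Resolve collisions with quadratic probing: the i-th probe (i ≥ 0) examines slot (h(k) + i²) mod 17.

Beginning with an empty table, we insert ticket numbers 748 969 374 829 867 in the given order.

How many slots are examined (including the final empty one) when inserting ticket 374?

3

Insert 748: h=0, slot 0 empty → index 0.
Insert 969: h=0, slot 0 occupied → index 1.
Insert 374: h=0, slots 0,1 occupied → index 4.
Insert 829: h=13, slot 13 empty → index 13.
Insert 867: h=0, slots 0,1,4 occupied → index 9.
Table: [748, 969, —, —, 374, —, —, —, —, 867, —, —, —, 829, —, —, —]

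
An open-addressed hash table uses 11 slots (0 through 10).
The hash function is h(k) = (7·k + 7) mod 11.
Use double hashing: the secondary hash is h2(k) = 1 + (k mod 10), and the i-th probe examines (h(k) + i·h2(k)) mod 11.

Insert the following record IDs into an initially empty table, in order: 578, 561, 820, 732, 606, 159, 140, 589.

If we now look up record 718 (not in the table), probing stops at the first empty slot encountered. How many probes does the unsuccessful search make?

Insert 578: h=5, slot 5 empty → index 5.
Insert 561: h=7, slot 7 empty → index 7.
Insert 820: h=5, h2=1, slot 5 occupied → index 6.
Insert 732: h=5, h2=3, slot 5 occupied → index 8.
Insert 606: h=3, slot 3 empty → index 3.
Insert 159: h=9, slot 9 empty → index 9.
Insert 140: h=8, h2=1, slots 8,9 occupied → index 10.
Insert 589: h=5, h2=10, slot 5 occupied → index 4.
Table: [—, —, —, 606, 589, 578, 820, 561, 732, 159, 140]
Lookup 718: h=6, h2=9, probe 6,4,2 → slot 2 empty, not found.

3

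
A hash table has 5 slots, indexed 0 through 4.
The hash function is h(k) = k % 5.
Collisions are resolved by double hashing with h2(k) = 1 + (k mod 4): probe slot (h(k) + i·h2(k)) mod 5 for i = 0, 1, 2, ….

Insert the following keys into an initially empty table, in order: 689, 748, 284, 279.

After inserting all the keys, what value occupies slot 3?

748

Insert 689: h=4, slot 4 empty → index 4.
Insert 748: h=3, slot 3 empty → index 3.
Insert 284: h=4, h2=1, slot 4 occupied → index 0.
Insert 279: h=4, h2=4, slots 4,3 occupied → index 2.
Table: [284, _, 279, 748, 689]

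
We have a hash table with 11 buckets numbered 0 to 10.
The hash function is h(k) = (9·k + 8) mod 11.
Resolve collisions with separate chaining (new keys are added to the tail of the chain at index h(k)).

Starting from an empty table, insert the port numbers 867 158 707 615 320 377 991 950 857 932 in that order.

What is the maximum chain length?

2

867 → bucket 1
158 → bucket 0
707 → bucket 2
615 → bucket 10
320 → bucket 6
377 → bucket 2 (collision)
991 → bucket 6 (collision)
950 → bucket 0 (collision)
857 → bucket 10 (collision)
932 → bucket 3
Final buckets:
0: 158 -> 950
1: 867
2: 707 -> 377
3: 932
4: —
5: —
6: 320 -> 991
7: —
8: —
9: —
10: 615 -> 857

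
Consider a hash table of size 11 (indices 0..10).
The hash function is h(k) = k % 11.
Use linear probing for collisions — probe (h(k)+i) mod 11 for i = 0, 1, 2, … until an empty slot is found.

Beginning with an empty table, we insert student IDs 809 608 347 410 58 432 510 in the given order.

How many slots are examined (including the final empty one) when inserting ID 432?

6

Insert 809: h=6, slot 6 empty -> index 6.
Insert 608: h=3, slot 3 empty -> index 3.
Insert 347: h=6, slot 6 occupied -> index 7.
Insert 410: h=3, slot 3 occupied -> index 4.
Insert 58: h=3, slots 3,4 occupied -> index 5.
Insert 432: h=3, slots 3,4,5,6,7 occupied -> index 8.
Insert 510: h=4, slots 4,5,6,7,8 occupied -> index 9.
Table: [_, _, _, 608, 410, 58, 809, 347, 432, 510, _]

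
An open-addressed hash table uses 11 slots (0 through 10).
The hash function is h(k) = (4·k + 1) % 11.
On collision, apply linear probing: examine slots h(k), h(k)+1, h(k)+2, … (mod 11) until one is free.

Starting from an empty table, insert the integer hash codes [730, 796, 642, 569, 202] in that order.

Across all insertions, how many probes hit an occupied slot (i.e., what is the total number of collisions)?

6

730 hashes to 6; slot 6 is free → place at 6.
796 hashes to 6; 6 taken → place at 7.
642 hashes to 6; 6,7 taken → place at 8.
569 hashes to 0; slot 0 is free → place at 0.
202 hashes to 6; 6,7,8 taken → place at 9.
Table: [569, ∅, ∅, ∅, ∅, ∅, 730, 796, 642, 202, ∅]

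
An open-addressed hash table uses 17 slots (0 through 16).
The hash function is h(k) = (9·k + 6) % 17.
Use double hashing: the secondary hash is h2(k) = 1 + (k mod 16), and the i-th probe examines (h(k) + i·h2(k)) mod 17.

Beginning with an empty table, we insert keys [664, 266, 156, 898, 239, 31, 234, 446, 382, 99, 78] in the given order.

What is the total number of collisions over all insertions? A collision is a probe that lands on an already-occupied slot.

3

664 hashes to 15; slot 15 is free -> place at 15.
266 hashes to 3; slot 3 is free -> place at 3.
156 hashes to 16; slot 16 is free -> place at 16.
898 hashes to 13; slot 13 is free -> place at 13.
239 hashes to 15, h2=16; 15 taken -> place at 14.
31 hashes to 13, h2=16; 13 taken -> place at 12.
234 hashes to 4; slot 4 is free -> place at 4.
446 hashes to 8; slot 8 is free -> place at 8.
382 hashes to 10; slot 10 is free -> place at 10.
99 hashes to 13, h2=4; 13 taken -> place at 0.
78 hashes to 11; slot 11 is free -> place at 11.
Table: [99, -, -, 266, 234, -, -, -, 446, -, 382, 78, 31, 898, 239, 664, 156]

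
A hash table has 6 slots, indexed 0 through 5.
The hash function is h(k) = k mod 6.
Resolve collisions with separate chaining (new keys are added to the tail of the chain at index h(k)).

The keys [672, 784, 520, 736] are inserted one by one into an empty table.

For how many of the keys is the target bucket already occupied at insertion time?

2

Insert 672: h=0, bucket 0 empty -> new chain.
Insert 784: h=4, bucket 4 empty -> new chain.
Insert 520: h=4, bucket 4 nonempty -> append to chain.
Insert 736: h=4, bucket 4 nonempty -> append to chain.
Final buckets:
0: 672
1: —
2: —
3: —
4: 784 -> 520 -> 736
5: —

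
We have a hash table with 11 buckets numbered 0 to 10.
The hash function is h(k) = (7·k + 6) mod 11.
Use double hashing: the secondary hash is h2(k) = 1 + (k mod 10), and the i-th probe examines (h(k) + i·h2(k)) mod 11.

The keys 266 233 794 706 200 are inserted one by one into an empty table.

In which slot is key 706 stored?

Insert 266: h=9, slot 9 empty → index 9.
Insert 233: h=9, h2=4, slot 9 occupied → index 2.
Insert 794: h=9, h2=5, slot 9 occupied → index 3.
Insert 706: h=9, h2=7, slot 9 occupied → index 5.
Insert 200: h=9, h2=1, slot 9 occupied → index 10.
Table: [—, —, 233, 794, —, 706, —, —, —, 266, 200]

5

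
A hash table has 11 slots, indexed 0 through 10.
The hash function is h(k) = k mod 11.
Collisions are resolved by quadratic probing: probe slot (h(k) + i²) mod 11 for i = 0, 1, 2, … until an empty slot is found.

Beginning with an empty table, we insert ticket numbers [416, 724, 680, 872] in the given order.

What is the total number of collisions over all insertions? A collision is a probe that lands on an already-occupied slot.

3

Insert 416: h=9, slot 9 empty → index 9.
Insert 724: h=9, slot 9 occupied → index 10.
Insert 680: h=9, slots 9,10 occupied → index 2.
Insert 872: h=3, slot 3 empty → index 3.
Table: [-, -, 680, 872, -, -, -, -, -, 416, 724]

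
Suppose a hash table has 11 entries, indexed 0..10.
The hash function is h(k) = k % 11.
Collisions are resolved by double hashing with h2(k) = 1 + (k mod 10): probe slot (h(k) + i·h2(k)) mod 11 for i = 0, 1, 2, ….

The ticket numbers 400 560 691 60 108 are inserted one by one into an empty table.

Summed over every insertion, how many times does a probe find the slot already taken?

Insert 400: h=4, slot 4 empty => index 4.
Insert 560: h=10, slot 10 empty => index 10.
Insert 691: h=9, slot 9 empty => index 9.
Insert 60: h=5, slot 5 empty => index 5.
Insert 108: h=9, h2=9, slot 9 occupied => index 7.
Table: [., ., ., ., 400, 60, ., 108, ., 691, 560]

1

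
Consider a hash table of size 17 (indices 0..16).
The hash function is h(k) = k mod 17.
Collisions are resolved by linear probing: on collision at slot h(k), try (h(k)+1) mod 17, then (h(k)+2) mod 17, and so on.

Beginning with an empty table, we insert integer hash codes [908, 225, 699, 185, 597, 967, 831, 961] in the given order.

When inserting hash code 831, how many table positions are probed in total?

3

908 hashes to 7; slot 7 is free -> place at 7.
225 hashes to 4; slot 4 is free -> place at 4.
699 hashes to 2; slot 2 is free -> place at 2.
185 hashes to 15; slot 15 is free -> place at 15.
597 hashes to 2; 2 taken -> place at 3.
967 hashes to 15; 15 taken -> place at 16.
831 hashes to 15; 15,16 taken -> place at 0.
961 hashes to 9; slot 9 is free -> place at 9.
Table: [831, -, 699, 597, 225, -, -, 908, -, 961, -, -, -, -, -, 185, 967]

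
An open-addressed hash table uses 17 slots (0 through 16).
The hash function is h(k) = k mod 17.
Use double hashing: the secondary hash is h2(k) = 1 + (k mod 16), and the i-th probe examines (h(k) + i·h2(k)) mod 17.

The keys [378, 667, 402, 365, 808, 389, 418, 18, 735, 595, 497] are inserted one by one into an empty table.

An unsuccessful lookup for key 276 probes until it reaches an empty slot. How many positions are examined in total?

378 hashes to 4; slot 4 is free => place at 4.
667 hashes to 4, h2=12; 4 taken => place at 16.
402 hashes to 11; slot 11 is free => place at 11.
365 hashes to 8; slot 8 is free => place at 8.
808 hashes to 9; slot 9 is free => place at 9.
389 hashes to 15; slot 15 is free => place at 15.
418 hashes to 10; slot 10 is free => place at 10.
18 hashes to 1; slot 1 is free => place at 1.
735 hashes to 4, h2=16; 4 taken => place at 3.
595 hashes to 0; slot 0 is free => place at 0.
497 hashes to 4, h2=2; 4 taken => place at 6.
Table: [595, 18, -, 735, 378, -, 497, -, 365, 808, 418, 402, -, -, -, 389, 667]
Lookup 276: h=4, h2=5, probe 4,9,14 → slot 14 empty, not found.

3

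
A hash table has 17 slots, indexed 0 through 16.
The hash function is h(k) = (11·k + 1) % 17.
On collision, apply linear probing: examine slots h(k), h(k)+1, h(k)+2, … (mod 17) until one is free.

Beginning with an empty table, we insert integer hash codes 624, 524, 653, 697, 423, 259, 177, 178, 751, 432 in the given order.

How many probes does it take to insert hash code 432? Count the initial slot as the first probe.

Insert 624: h=14, slot 14 empty => index 14.
Insert 524: h=2, slot 2 empty => index 2.
Insert 653: h=10, slot 10 empty => index 10.
Insert 697: h=1, slot 1 empty => index 1.
Insert 423: h=13, slot 13 empty => index 13.
Insert 259: h=11, slot 11 empty => index 11.
Insert 177: h=10, slots 10,11 occupied => index 12.
Insert 178: h=4, slot 4 empty => index 4.
Insert 751: h=0, slot 0 empty => index 0.
Insert 432: h=10, slots 10,11,12,13,14 occupied => index 15.
Table: [751, 697, 524, -, 178, -, -, -, -, -, 653, 259, 177, 423, 624, 432, -]

6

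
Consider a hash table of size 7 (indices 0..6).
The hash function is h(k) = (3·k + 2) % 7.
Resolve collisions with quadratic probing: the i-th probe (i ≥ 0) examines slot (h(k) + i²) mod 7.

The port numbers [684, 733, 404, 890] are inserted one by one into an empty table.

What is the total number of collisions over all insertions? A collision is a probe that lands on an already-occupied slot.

3

684 hashes to 3; slot 3 is free → place at 3.
733 hashes to 3; 3 taken → place at 4.
404 hashes to 3; 3,4 taken → place at 0.
890 hashes to 5; slot 5 is free → place at 5.
Table: [404, ∅, ∅, 684, 733, 890, ∅]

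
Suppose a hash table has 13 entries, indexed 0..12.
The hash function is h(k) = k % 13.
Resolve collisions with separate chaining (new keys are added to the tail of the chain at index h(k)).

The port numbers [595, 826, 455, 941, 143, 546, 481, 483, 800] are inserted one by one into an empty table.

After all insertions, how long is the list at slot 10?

1

595 -> bucket 10
826 -> bucket 7
455 -> bucket 0
941 -> bucket 5
143 -> bucket 0 (collision)
546 -> bucket 0 (collision)
481 -> bucket 0 (collision)
483 -> bucket 2
800 -> bucket 7 (collision)
Final buckets:
0: 455 -> 143 -> 546 -> 481
1: .
2: 483
3: .
4: .
5: 941
6: .
7: 826 -> 800
8: .
9: .
10: 595
11: .
12: .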